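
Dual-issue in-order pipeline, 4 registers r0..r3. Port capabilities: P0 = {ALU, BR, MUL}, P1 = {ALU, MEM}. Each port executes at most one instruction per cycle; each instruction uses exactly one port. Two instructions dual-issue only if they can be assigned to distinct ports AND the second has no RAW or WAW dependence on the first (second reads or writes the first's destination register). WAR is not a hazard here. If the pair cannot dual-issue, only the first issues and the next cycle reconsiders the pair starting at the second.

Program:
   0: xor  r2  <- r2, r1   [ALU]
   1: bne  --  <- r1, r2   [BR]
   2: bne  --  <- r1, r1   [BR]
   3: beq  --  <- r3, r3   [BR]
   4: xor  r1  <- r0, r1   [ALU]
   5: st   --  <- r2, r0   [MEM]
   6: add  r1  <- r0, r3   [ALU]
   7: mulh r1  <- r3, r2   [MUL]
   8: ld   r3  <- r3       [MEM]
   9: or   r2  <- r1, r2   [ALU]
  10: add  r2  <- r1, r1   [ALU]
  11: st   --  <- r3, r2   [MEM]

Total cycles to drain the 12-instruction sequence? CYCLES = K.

0. xor @i0  | RAW r2
1. bne @i1  | no-port BR/BR
2. bne @i2  | no-port BR/BR
3. beq;xor @i3/i4  | pair
4. st;add @i5/i6  | pair
5. mulh;ld @i7/i8  | pair
6. or @i9  | WAW r2
7. add @i10  | RAW r2
8. st @i11  | tail

CYCLES = 9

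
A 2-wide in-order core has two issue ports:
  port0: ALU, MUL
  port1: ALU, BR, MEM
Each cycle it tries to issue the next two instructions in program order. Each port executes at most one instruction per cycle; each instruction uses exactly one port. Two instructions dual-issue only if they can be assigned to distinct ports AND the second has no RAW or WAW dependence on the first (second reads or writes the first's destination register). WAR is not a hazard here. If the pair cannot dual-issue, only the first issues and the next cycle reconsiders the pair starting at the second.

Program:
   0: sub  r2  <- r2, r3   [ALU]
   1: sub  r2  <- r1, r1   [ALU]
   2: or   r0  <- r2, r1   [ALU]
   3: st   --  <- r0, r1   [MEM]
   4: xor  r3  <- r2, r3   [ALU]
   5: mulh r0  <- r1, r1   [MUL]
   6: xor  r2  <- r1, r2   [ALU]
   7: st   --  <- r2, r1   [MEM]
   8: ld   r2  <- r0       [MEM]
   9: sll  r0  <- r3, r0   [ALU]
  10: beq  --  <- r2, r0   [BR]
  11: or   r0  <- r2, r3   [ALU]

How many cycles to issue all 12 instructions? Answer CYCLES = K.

CYCLES = 8

0. sub @i0  | WAW r2
1. sub @i1  | RAW r2
2. or @i2  | RAW r0
3. st xor @i3/i4  | 2-wide
4. mulh xor @i5/i6  | 2-wide
5. st @i7  | no-port MEM/MEM
6. ld sll @i8/i9  | 2-wide
7. beq or @i10/i11  | 2-wide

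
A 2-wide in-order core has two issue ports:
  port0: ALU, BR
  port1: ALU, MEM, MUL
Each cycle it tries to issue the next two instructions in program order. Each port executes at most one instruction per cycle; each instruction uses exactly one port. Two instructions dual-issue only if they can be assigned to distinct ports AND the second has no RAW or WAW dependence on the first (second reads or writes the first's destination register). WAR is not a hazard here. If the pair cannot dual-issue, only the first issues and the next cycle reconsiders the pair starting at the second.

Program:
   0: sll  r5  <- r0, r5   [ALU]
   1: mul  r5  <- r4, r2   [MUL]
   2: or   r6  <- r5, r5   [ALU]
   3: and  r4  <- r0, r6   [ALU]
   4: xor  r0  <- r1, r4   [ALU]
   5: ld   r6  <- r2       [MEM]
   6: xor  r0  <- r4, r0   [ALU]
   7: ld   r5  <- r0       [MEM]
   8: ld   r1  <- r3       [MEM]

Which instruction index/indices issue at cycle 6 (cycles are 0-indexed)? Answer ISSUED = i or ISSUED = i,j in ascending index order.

0. sll.ALU @i0  | WAW r5
1. mul.MUL @i1  | RAW r5
2. or.ALU @i2  | RAW r6
3. and.ALU @i3  | RAW r4
4. xor.ALU ld.MEM @i4&i5  | 2-wide
5. xor.ALU @i6  | RAW r0
6. ld.MEM @i7  | no-port MEM/MEM
7. ld.MEM @i8  | tail

ISSUED = 7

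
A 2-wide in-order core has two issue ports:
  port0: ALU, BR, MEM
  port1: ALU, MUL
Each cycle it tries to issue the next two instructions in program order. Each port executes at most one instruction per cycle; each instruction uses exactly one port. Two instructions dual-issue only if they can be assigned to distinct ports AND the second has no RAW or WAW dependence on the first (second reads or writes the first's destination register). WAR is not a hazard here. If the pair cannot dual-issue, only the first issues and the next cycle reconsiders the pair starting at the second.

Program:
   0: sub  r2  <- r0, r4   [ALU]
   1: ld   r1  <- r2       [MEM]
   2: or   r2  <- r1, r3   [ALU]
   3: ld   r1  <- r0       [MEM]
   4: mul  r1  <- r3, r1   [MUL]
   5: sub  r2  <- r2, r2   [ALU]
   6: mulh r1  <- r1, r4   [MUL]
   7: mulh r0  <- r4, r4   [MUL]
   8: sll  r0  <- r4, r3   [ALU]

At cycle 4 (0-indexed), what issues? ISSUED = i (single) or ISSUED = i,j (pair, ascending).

ISSUED = 6

t=0 i0:sub ; RAW r2
t=1 i1:ld ; RAW r1
t=2 i2/i3:or/ld ; 2-wide
t=3 i4/i5:mul/sub ; 2-wide
t=4 i6:mulh ; no-port MUL/MUL
t=5 i7:mulh ; WAW r0
t=6 i8:sll ; tail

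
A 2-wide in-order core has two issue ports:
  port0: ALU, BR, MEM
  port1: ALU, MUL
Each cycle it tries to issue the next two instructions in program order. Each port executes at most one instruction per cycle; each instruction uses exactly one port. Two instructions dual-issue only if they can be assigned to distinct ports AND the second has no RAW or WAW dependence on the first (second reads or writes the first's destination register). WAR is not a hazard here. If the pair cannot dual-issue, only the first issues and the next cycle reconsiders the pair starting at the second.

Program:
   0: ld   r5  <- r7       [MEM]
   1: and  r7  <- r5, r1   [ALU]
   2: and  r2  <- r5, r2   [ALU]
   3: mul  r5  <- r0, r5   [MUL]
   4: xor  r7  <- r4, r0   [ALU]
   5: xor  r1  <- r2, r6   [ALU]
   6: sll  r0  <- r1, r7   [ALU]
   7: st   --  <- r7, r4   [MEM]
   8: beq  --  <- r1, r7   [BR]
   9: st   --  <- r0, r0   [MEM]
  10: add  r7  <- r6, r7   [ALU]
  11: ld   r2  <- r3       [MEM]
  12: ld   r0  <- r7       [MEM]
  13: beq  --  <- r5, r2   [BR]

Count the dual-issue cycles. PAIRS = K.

  cy0 -> i0 (ld.MEM) RAW r5
  cy1 -> i1&i2 (and.ALU;and.ALU) pair
  cy2 -> i3&i4 (mul.MUL;xor.ALU) pair
  cy3 -> i5 (xor.ALU) RAW r1
  cy4 -> i6&i7 (sll.ALU;st.MEM) pair
  cy5 -> i8 (beq.BR) no-port BR/MEM
  cy6 -> i9&i10 (st.MEM;add.ALU) pair
  cy7 -> i11 (ld.MEM) no-port MEM/MEM
  cy8 -> i12 (ld.MEM) no-port MEM/BR
  cy9 -> i13 (beq.BR) tail

PAIRS = 4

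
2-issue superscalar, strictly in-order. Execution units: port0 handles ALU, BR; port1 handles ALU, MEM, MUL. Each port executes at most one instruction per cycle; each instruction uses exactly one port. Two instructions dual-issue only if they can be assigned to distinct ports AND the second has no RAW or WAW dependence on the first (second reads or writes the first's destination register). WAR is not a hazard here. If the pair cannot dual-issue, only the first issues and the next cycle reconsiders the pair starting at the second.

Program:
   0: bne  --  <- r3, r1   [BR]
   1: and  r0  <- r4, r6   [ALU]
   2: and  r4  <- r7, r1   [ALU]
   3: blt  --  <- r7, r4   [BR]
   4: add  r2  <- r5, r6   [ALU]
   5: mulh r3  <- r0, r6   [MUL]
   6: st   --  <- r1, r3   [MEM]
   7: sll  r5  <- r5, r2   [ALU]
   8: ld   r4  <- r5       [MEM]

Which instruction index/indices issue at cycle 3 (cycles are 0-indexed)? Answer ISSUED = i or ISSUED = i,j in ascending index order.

ISSUED = 5

t=0 i0,i1:bne and ; dual
t=1 i2:and ; RAW r4
t=2 i3,i4:blt add ; dual
t=3 i5:mulh ; no-port MUL/MEM
t=4 i6,i7:st sll ; dual
t=5 i8:ld ; tail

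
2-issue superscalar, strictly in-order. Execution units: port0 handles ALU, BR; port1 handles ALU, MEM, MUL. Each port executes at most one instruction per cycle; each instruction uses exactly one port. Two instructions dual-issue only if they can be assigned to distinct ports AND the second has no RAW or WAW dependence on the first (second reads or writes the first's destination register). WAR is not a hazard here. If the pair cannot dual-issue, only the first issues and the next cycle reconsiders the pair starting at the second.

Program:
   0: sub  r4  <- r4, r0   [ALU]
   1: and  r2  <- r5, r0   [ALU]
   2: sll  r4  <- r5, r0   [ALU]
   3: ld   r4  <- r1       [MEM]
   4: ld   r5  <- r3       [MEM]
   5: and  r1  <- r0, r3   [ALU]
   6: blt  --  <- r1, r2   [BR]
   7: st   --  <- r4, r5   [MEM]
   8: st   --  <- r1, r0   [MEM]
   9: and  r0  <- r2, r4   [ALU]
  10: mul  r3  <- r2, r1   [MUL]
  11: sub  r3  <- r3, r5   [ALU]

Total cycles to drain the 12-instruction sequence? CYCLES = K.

#0 head=0: sub.ALU/and.ALU i0/i1 2-wide
#1 head=2: sll.ALU i2 WAW r4
#2 head=3: ld.MEM i3 no-port MEM/MEM
#3 head=4: ld.MEM/and.ALU i4/i5 2-wide
#4 head=6: blt.BR/st.MEM i6/i7 2-wide
#5 head=8: st.MEM/and.ALU i8/i9 2-wide
#6 head=10: mul.MUL i10 RAW+WAW r3
#7 head=11: sub.ALU i11 tail

CYCLES = 8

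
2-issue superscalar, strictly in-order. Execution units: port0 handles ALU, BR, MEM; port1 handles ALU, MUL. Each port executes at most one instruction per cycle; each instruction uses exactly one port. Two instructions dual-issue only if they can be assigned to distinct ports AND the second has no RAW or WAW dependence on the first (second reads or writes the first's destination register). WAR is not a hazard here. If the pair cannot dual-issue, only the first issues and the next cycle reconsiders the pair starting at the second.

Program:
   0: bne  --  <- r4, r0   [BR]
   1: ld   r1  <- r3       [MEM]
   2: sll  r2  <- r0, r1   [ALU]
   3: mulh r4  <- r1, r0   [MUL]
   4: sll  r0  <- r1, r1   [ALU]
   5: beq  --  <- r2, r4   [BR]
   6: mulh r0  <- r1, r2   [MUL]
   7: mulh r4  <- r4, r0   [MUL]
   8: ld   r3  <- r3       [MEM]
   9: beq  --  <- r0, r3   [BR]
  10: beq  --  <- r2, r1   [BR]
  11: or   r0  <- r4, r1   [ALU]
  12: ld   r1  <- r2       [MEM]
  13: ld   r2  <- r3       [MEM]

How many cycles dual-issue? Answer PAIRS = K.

PAIRS = 4

0. bne.BR @i0  | no-port BR/MEM
1. ld.MEM @i1  | RAW r1
2. sll.ALU/mulh.MUL @i2+i3  | pair
3. sll.ALU/beq.BR @i4+i5  | pair
4. mulh.MUL @i6  | no-port MUL/MUL
5. mulh.MUL/ld.MEM @i7+i8  | pair
6. beq.BR @i9  | no-port BR/BR
7. beq.BR/or.ALU @i10+i11  | pair
8. ld.MEM @i12  | no-port MEM/MEM
9. ld.MEM @i13  | tail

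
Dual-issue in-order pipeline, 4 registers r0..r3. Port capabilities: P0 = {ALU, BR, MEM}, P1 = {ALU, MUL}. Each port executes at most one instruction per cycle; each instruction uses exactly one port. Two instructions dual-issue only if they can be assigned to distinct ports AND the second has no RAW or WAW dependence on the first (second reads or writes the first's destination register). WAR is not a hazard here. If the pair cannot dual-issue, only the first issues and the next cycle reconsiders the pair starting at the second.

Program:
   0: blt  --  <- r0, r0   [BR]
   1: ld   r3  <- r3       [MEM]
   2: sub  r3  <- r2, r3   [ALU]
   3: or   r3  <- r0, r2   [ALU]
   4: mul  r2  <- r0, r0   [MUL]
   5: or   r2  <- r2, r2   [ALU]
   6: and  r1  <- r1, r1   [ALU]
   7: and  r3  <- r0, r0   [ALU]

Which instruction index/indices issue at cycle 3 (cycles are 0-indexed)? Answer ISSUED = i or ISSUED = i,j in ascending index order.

#0 head=0: blt i0 no-port BR/MEM
#1 head=1: ld i1 RAW+WAW r3
#2 head=2: sub i2 WAW r3
#3 head=3: or+mul i3&i4 2-wide
#4 head=5: or+and i5&i6 2-wide
#5 head=7: and i7 tail

ISSUED = 3,4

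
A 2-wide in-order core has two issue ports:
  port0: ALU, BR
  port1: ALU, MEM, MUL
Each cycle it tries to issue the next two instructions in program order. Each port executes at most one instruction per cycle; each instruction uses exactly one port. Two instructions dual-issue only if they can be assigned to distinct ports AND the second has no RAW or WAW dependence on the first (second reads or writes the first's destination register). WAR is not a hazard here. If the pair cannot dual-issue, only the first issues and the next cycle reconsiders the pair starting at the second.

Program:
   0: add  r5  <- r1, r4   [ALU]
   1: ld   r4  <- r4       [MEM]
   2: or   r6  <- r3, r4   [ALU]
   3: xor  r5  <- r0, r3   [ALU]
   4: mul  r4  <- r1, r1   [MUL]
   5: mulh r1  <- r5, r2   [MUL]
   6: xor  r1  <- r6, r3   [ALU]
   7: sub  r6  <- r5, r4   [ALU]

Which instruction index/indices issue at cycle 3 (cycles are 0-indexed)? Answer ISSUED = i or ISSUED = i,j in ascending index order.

#0 head=0: add.ALU;ld.MEM i0&i1 dual
#1 head=2: or.ALU;xor.ALU i2&i3 dual
#2 head=4: mul.MUL i4 no-port MUL/MUL
#3 head=5: mulh.MUL i5 WAW r1
#4 head=6: xor.ALU;sub.ALU i6&i7 dual

ISSUED = 5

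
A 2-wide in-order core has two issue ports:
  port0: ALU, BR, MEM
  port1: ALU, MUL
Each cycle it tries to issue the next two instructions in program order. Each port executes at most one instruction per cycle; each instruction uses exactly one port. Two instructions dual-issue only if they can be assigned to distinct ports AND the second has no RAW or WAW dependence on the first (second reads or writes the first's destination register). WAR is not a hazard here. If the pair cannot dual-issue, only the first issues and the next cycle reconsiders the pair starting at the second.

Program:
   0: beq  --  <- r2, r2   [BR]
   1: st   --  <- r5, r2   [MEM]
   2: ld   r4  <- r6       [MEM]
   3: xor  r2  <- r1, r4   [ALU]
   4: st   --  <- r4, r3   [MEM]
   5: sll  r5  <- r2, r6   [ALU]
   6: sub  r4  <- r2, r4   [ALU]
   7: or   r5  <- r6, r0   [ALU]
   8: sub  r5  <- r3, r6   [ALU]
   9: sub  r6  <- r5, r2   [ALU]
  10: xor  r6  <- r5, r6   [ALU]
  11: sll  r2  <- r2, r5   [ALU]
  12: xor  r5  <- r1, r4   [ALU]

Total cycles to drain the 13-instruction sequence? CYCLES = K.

CYCLES = 10

0. beq.BR @i0  | no-port BR/MEM
1. st.MEM @i1  | no-port MEM/MEM
2. ld.MEM @i2  | RAW r4
3. xor.ALU;st.MEM @i3,i4  | pair
4. sll.ALU;sub.ALU @i5,i6  | pair
5. or.ALU @i7  | WAW r5
6. sub.ALU @i8  | RAW r5
7. sub.ALU @i9  | RAW+WAW r6
8. xor.ALU;sll.ALU @i10,i11  | pair
9. xor.ALU @i12  | tail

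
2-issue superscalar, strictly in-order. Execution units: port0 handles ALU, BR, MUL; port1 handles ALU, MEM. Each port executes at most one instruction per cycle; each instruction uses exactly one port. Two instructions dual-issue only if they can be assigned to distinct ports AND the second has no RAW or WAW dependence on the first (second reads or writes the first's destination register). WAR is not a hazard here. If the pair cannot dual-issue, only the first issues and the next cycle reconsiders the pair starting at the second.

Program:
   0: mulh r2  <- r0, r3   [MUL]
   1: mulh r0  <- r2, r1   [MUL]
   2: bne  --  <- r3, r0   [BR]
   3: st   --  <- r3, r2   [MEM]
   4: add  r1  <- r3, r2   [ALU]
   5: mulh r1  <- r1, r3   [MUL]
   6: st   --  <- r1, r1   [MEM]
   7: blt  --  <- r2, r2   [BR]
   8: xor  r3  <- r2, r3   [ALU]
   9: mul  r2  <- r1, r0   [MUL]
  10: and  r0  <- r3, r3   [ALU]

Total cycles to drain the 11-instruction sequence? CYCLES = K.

#0 head=0: mulh.MUL i0 no-port MUL/MUL
#1 head=1: mulh.MUL i1 no-port MUL/BR
#2 head=2: bne.BR st.MEM i2&i3 2-wide
#3 head=4: add.ALU i4 RAW+WAW r1
#4 head=5: mulh.MUL i5 RAW r1
#5 head=6: st.MEM blt.BR i6&i7 2-wide
#6 head=8: xor.ALU mul.MUL i8&i9 2-wide
#7 head=10: and.ALU i10 tail

CYCLES = 8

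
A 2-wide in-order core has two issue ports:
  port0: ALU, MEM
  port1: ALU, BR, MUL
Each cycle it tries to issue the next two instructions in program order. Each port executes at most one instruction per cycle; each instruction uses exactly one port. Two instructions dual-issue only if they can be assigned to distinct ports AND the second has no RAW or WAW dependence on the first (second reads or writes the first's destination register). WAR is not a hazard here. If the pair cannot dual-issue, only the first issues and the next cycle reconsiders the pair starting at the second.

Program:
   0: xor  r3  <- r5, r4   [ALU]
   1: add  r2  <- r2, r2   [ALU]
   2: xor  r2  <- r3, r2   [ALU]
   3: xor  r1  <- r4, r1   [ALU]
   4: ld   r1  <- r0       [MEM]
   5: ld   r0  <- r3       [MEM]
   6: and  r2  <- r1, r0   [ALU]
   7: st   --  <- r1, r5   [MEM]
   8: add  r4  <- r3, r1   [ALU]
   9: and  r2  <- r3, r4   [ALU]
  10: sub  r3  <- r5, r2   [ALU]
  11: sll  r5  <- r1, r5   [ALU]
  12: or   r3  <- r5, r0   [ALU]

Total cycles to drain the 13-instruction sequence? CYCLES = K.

CYCLES = 9

[0] i0/i1  xor.ALU/add.ALU  -- pair
[1] i2/i3  xor.ALU/xor.ALU  -- pair
[2] i4  ld.MEM  -- no-port MEM/MEM
[3] i5  ld.MEM  -- RAW r0
[4] i6/i7  and.ALU/st.MEM  -- pair
[5] i8  add.ALU  -- RAW r4
[6] i9  and.ALU  -- RAW r2
[7] i10/i11  sub.ALU/sll.ALU  -- pair
[8] i12  or.ALU  -- tail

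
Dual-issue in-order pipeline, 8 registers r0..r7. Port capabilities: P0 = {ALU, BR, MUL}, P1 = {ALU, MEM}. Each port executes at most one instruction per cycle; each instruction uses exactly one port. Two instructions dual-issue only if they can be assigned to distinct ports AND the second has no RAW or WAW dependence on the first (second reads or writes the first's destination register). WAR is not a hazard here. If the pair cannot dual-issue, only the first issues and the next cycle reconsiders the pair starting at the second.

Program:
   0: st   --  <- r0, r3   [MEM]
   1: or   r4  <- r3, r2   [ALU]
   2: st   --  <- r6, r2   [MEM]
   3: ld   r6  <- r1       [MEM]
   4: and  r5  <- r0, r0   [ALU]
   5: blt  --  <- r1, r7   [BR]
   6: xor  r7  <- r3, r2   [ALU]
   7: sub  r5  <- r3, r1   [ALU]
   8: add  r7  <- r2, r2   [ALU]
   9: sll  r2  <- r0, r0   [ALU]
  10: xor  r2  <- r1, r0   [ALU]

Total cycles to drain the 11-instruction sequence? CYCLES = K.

c0: i0&i1 st+or  dual
c1: i2 st  no-port MEM/MEM
c2: i3&i4 ld+and  dual
c3: i5&i6 blt+xor  dual
c4: i7&i8 sub+add  dual
c5: i9 sll  WAW r2
c6: i10 xor  tail

CYCLES = 7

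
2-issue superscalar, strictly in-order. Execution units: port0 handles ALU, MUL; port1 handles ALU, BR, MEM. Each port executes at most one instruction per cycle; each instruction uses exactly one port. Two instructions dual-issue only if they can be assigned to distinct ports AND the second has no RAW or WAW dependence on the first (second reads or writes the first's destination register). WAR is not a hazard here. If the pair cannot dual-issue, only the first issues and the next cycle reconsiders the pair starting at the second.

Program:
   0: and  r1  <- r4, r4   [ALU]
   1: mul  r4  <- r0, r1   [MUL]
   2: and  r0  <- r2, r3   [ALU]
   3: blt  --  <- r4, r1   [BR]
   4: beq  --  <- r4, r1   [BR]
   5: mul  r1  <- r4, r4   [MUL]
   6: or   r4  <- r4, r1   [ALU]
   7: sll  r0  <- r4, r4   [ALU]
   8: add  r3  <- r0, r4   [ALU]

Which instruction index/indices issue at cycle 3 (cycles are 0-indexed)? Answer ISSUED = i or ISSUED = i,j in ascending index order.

#0 head=0: and.ALU i0 RAW r1
#1 head=1: mul.MUL+and.ALU i1&i2 2-wide
#2 head=3: blt.BR i3 no-port BR/BR
#3 head=4: beq.BR+mul.MUL i4&i5 2-wide
#4 head=6: or.ALU i6 RAW r4
#5 head=7: sll.ALU i7 RAW r0
#6 head=8: add.ALU i8 tail

ISSUED = 4,5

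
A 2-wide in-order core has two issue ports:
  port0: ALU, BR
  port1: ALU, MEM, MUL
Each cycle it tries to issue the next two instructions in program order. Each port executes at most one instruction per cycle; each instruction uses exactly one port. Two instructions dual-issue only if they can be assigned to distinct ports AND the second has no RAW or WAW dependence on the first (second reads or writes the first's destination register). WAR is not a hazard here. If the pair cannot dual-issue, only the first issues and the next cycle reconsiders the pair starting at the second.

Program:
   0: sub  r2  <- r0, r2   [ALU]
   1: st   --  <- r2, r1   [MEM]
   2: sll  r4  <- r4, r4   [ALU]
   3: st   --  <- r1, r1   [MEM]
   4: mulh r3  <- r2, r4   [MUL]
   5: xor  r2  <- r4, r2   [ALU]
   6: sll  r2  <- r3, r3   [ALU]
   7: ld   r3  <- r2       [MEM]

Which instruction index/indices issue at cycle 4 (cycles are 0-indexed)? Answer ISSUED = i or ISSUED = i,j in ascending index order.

t=0 i0:sub ; RAW r2
t=1 i1,i2:st+sll ; dual
t=2 i3:st ; no-port MEM/MUL
t=3 i4,i5:mulh+xor ; dual
t=4 i6:sll ; RAW r2
t=5 i7:ld ; tail

ISSUED = 6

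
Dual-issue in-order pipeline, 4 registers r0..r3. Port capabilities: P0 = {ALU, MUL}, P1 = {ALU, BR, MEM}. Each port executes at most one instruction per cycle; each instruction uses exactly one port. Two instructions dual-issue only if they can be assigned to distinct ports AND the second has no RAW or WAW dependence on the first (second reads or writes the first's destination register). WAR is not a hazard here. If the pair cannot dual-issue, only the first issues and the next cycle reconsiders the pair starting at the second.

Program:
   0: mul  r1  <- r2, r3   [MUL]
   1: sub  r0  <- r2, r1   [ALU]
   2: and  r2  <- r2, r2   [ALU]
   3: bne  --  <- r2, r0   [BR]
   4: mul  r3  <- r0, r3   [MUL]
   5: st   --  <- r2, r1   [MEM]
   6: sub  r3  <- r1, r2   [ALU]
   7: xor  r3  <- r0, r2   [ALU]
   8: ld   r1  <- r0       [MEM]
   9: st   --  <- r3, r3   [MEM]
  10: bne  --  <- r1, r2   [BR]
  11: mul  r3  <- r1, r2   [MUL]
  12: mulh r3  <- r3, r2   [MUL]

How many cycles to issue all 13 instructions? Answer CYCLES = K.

CYCLES = 8

c0: i0 mul.MUL  RAW r1
c1: i1+i2 sub.ALU/and.ALU  pair
c2: i3+i4 bne.BR/mul.MUL  pair
c3: i5+i6 st.MEM/sub.ALU  pair
c4: i7+i8 xor.ALU/ld.MEM  pair
c5: i9 st.MEM  no-port MEM/BR
c6: i10+i11 bne.BR/mul.MUL  pair
c7: i12 mulh.MUL  tail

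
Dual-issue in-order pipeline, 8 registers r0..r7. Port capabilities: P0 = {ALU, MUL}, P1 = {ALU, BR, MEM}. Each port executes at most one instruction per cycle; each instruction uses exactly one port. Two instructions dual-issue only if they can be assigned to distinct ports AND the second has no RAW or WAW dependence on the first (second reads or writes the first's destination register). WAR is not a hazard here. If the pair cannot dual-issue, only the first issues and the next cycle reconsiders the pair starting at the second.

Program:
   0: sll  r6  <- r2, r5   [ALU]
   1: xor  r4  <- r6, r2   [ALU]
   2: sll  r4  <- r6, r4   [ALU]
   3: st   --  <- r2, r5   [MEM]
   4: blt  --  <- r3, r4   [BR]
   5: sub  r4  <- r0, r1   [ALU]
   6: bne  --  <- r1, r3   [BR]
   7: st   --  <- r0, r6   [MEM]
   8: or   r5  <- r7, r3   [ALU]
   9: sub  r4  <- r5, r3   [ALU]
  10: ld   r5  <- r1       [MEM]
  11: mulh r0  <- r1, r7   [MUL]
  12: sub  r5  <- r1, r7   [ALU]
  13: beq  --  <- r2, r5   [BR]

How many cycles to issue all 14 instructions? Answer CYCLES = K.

CYCLES = 9

0. sll.ALU @i0  | RAW r6
1. xor.ALU @i1  | RAW+WAW r4
2. sll.ALU st.MEM @i2+i3  | dual
3. blt.BR sub.ALU @i4+i5  | dual
4. bne.BR @i6  | no-port BR/MEM
5. st.MEM or.ALU @i7+i8  | dual
6. sub.ALU ld.MEM @i9+i10  | dual
7. mulh.MUL sub.ALU @i11+i12  | dual
8. beq.BR @i13  | tail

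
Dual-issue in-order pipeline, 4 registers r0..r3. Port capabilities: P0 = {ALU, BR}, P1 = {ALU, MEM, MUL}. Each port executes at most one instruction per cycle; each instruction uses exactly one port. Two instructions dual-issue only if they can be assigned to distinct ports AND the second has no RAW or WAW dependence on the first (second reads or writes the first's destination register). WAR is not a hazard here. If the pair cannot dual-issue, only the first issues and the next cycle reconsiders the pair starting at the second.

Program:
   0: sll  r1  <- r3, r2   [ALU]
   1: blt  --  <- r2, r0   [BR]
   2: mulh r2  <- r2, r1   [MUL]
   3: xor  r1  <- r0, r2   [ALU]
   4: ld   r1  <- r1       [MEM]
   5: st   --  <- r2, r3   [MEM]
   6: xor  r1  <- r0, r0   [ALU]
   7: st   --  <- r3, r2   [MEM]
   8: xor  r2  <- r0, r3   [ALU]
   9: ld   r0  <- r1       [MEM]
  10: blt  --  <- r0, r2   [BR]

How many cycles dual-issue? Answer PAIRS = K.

[0] i0&i1  sll blt  -- dual
[1] i2  mulh  -- RAW r2
[2] i3  xor  -- RAW+WAW r1
[3] i4  ld  -- no-port MEM/MEM
[4] i5&i6  st xor  -- dual
[5] i7&i8  st xor  -- dual
[6] i9  ld  -- RAW r0
[7] i10  blt  -- tail

PAIRS = 3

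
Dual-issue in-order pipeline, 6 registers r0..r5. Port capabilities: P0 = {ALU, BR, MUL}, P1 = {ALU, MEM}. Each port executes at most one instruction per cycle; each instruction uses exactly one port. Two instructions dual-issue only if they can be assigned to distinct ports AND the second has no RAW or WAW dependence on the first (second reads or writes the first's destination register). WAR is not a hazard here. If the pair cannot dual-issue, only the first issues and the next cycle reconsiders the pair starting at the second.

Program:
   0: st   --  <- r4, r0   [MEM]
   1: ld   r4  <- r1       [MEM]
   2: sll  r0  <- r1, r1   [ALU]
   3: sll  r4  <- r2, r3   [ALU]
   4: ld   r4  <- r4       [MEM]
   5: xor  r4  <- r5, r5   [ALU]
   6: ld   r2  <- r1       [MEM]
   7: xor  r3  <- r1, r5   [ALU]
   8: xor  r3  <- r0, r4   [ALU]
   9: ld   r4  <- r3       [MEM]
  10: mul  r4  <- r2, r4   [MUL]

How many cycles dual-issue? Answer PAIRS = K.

PAIRS = 2

[0] i0  st  -- no-port MEM/MEM
[1] i1,i2  ld;sll  -- pair
[2] i3  sll  -- RAW+WAW r4
[3] i4  ld  -- WAW r4
[4] i5,i6  xor;ld  -- pair
[5] i7  xor  -- WAW r3
[6] i8  xor  -- RAW r3
[7] i9  ld  -- RAW+WAW r4
[8] i10  mul  -- tail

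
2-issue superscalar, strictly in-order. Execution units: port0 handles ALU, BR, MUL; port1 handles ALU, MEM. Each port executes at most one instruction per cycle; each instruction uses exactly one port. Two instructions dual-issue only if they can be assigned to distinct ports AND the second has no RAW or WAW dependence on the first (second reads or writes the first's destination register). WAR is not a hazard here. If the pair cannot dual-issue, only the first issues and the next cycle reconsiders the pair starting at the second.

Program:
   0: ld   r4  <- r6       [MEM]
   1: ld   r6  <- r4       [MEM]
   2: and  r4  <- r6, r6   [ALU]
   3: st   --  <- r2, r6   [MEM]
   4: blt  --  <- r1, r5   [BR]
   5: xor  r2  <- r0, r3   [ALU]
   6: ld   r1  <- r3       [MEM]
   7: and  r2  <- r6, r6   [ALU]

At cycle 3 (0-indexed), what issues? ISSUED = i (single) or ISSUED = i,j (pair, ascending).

t=0 i0:ld.MEM ; no-port MEM/MEM
t=1 i1:ld.MEM ; RAW r6
t=2 i2/i3:and.ALU st.MEM ; dual
t=3 i4/i5:blt.BR xor.ALU ; dual
t=4 i6/i7:ld.MEM and.ALU ; dual

ISSUED = 4,5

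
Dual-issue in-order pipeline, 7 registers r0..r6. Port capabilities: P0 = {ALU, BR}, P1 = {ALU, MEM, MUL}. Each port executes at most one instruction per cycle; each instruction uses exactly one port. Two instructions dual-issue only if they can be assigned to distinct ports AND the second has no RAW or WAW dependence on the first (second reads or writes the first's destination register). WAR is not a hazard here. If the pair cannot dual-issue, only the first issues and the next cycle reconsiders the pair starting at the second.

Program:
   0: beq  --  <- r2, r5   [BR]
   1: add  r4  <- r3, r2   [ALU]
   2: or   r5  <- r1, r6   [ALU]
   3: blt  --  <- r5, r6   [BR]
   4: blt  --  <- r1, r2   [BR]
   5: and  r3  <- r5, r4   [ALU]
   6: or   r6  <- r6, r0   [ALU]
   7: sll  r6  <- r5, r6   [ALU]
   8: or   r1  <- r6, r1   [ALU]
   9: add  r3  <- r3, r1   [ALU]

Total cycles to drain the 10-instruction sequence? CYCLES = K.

CYCLES = 8

c0: i0&i1 beq.BR;add.ALU  pair
c1: i2 or.ALU  RAW r5
c2: i3 blt.BR  no-port BR/BR
c3: i4&i5 blt.BR;and.ALU  pair
c4: i6 or.ALU  RAW+WAW r6
c5: i7 sll.ALU  RAW r6
c6: i8 or.ALU  RAW r1
c7: i9 add.ALU  tail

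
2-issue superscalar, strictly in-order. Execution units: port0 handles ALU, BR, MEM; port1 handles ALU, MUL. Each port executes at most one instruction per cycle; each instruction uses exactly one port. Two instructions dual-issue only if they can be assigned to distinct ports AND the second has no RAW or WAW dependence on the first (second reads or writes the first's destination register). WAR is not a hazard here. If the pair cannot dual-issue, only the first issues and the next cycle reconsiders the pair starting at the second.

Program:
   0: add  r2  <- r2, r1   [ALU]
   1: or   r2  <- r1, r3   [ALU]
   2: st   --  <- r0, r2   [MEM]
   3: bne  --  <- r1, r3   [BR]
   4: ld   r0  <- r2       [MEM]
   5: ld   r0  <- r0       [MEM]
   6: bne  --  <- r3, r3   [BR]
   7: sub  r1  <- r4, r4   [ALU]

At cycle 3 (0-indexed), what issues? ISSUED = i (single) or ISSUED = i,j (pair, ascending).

ISSUED = 3

t=0 i0:add ; WAW r2
t=1 i1:or ; RAW r2
t=2 i2:st ; no-port MEM/BR
t=3 i3:bne ; no-port BR/MEM
t=4 i4:ld ; no-port MEM/MEM
t=5 i5:ld ; no-port MEM/BR
t=6 i6,i7:bne/sub ; 2-wide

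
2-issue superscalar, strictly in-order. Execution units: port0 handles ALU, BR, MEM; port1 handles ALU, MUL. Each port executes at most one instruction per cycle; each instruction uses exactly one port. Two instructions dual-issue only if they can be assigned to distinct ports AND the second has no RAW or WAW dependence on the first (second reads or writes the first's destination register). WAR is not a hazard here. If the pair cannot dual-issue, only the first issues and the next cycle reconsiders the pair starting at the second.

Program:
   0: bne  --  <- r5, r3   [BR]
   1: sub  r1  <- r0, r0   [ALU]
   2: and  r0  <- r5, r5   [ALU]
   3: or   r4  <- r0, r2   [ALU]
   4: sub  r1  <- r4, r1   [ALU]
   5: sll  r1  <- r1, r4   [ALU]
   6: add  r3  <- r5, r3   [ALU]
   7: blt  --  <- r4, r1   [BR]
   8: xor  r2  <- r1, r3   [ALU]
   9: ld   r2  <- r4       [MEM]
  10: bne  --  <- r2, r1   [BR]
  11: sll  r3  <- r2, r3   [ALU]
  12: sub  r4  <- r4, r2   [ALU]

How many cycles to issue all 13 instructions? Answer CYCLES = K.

CYCLES = 9

#0 head=0: bne;sub i0,i1 pair
#1 head=2: and i2 RAW r0
#2 head=3: or i3 RAW r4
#3 head=4: sub i4 RAW+WAW r1
#4 head=5: sll;add i5,i6 pair
#5 head=7: blt;xor i7,i8 pair
#6 head=9: ld i9 no-port MEM/BR
#7 head=10: bne;sll i10,i11 pair
#8 head=12: sub i12 tail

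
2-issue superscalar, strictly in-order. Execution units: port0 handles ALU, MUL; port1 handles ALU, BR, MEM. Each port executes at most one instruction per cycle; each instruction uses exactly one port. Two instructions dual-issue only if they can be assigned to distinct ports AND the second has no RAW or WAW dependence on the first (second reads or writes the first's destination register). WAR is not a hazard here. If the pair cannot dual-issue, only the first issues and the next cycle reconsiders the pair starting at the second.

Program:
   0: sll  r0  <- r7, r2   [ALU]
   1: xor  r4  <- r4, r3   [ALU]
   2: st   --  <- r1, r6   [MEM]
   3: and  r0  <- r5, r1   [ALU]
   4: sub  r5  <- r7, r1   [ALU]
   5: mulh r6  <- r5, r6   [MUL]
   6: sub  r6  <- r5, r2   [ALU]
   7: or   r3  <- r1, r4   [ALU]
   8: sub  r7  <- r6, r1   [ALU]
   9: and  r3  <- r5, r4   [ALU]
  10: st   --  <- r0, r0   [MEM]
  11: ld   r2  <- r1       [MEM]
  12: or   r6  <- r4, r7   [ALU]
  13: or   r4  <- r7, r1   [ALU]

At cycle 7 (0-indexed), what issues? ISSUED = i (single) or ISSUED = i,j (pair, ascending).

ISSUED = 11,12

c0: i0&i1 sll.ALU xor.ALU  2-wide
c1: i2&i3 st.MEM and.ALU  2-wide
c2: i4 sub.ALU  RAW r5
c3: i5 mulh.MUL  WAW r6
c4: i6&i7 sub.ALU or.ALU  2-wide
c5: i8&i9 sub.ALU and.ALU  2-wide
c6: i10 st.MEM  no-port MEM/MEM
c7: i11&i12 ld.MEM or.ALU  2-wide
c8: i13 or.ALU  tail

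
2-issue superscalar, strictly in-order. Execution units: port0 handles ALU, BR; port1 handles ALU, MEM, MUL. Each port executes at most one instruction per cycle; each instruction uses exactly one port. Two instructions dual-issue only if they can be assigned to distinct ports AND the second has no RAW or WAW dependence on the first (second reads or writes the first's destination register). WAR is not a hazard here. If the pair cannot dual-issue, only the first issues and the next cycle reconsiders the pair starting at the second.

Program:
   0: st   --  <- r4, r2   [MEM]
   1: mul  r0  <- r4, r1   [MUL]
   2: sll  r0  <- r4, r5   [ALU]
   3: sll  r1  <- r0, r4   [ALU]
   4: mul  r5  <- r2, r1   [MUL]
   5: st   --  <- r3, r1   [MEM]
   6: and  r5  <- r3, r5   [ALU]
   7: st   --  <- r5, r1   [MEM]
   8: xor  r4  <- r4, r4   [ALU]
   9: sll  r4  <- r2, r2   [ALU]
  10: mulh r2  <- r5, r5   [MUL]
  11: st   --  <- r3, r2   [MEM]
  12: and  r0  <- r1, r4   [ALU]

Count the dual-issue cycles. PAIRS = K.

[0] i0  st.MEM  -- no-port MEM/MUL
[1] i1  mul.MUL  -- WAW r0
[2] i2  sll.ALU  -- RAW r0
[3] i3  sll.ALU  -- RAW r1
[4] i4  mul.MUL  -- no-port MUL/MEM
[5] i5,i6  st.MEM+and.ALU  -- 2-wide
[6] i7,i8  st.MEM+xor.ALU  -- 2-wide
[7] i9,i10  sll.ALU+mulh.MUL  -- 2-wide
[8] i11,i12  st.MEM+and.ALU  -- 2-wide

PAIRS = 4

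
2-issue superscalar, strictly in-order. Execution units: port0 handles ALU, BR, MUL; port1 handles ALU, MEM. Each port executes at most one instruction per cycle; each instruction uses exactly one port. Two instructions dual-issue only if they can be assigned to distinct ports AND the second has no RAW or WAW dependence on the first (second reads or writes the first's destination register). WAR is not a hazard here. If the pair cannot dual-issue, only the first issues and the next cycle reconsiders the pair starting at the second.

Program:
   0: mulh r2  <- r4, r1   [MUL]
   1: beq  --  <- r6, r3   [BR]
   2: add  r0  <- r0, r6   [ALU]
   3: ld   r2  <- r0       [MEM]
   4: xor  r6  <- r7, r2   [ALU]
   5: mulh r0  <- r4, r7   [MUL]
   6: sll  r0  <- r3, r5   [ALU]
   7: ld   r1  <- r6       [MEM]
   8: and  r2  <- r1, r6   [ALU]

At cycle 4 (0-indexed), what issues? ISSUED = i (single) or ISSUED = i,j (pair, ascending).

[0] i0  mulh  -- no-port MUL/BR
[1] i1,i2  beq/add  -- 2-wide
[2] i3  ld  -- RAW r2
[3] i4,i5  xor/mulh  -- 2-wide
[4] i6,i7  sll/ld  -- 2-wide
[5] i8  and  -- tail

ISSUED = 6,7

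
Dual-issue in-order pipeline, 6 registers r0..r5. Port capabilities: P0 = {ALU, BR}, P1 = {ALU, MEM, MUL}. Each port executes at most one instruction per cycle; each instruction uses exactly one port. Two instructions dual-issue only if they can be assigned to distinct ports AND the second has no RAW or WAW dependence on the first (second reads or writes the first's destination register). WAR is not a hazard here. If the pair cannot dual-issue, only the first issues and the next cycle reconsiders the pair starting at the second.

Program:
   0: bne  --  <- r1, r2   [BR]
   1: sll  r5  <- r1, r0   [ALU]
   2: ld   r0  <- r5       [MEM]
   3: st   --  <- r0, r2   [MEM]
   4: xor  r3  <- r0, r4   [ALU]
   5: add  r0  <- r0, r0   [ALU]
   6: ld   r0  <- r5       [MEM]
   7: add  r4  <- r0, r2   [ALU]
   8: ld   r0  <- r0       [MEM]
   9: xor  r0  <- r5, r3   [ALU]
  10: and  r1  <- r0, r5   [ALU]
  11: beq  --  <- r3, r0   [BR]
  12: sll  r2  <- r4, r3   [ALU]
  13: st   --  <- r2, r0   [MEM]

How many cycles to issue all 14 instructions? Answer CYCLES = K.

0. bne/sll @i0,i1  | pair
1. ld @i2  | no-port MEM/MEM
2. st/xor @i3,i4  | pair
3. add @i5  | WAW r0
4. ld @i6  | RAW r0
5. add/ld @i7,i8  | pair
6. xor @i9  | RAW r0
7. and/beq @i10,i11  | pair
8. sll @i12  | RAW r2
9. st @i13  | tail

CYCLES = 10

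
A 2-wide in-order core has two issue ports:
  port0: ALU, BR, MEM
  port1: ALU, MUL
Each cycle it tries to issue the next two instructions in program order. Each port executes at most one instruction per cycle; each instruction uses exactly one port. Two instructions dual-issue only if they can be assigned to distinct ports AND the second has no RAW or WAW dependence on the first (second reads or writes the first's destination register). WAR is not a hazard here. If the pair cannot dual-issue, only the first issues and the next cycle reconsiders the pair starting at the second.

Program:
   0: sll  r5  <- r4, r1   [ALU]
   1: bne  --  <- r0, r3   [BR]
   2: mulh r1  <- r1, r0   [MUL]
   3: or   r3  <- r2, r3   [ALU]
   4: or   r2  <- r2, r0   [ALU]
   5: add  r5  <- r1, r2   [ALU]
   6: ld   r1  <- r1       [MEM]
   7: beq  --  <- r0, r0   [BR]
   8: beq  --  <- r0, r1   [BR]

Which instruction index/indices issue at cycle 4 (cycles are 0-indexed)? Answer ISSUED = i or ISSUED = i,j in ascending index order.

ISSUED = 7

c0: i0+i1 sll;bne  dual
c1: i2+i3 mulh;or  dual
c2: i4 or  RAW r2
c3: i5+i6 add;ld  dual
c4: i7 beq  no-port BR/BR
c5: i8 beq  tail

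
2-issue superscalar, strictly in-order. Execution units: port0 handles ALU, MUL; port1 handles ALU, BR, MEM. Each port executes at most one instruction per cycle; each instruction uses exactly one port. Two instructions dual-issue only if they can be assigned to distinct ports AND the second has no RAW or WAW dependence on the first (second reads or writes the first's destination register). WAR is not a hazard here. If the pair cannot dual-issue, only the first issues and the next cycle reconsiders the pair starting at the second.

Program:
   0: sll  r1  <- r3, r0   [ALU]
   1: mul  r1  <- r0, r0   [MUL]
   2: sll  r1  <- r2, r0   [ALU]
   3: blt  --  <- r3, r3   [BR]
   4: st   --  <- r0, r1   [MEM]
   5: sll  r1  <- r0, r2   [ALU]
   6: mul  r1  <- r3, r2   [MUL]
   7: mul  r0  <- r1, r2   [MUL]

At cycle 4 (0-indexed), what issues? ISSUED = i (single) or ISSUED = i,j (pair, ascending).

#0 head=0: sll i0 WAW r1
#1 head=1: mul i1 WAW r1
#2 head=2: sll blt i2/i3 pair
#3 head=4: st sll i4/i5 pair
#4 head=6: mul i6 no-port MUL/MUL
#5 head=7: mul i7 tail

ISSUED = 6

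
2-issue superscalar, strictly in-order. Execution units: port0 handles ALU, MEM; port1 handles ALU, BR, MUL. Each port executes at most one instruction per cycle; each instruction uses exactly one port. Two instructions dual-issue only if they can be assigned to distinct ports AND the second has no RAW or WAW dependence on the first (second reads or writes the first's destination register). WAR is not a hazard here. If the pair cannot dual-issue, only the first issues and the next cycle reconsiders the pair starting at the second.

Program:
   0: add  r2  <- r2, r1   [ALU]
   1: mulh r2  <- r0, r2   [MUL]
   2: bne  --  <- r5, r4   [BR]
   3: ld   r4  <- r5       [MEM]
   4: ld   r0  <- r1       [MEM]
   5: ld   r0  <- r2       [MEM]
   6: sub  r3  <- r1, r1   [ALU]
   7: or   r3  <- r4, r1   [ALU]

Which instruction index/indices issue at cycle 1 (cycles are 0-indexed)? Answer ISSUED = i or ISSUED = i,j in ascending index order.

[0] i0  add.ALU  -- RAW+WAW r2
[1] i1  mulh.MUL  -- no-port MUL/BR
[2] i2,i3  bne.BR/ld.MEM  -- pair
[3] i4  ld.MEM  -- no-port MEM/MEM
[4] i5,i6  ld.MEM/sub.ALU  -- pair
[5] i7  or.ALU  -- tail

ISSUED = 1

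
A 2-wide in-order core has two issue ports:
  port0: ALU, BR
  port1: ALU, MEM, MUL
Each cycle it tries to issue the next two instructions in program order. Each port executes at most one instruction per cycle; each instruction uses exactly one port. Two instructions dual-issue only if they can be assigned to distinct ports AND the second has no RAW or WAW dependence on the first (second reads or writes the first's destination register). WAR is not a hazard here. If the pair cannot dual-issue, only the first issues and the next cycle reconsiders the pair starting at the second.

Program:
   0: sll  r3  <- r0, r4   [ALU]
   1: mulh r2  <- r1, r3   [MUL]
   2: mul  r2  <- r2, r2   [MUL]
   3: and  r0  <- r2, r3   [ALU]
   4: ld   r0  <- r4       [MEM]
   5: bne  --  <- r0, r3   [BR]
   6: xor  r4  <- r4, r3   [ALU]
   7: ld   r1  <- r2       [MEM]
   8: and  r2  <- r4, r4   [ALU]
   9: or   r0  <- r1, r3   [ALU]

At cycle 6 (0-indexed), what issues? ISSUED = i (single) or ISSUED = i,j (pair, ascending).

c0: i0 sll  RAW r3
c1: i1 mulh  no-port MUL/MUL
c2: i2 mul  RAW r2
c3: i3 and  WAW r0
c4: i4 ld  RAW r0
c5: i5&i6 bne xor  dual
c6: i7&i8 ld and  dual
c7: i9 or  tail

ISSUED = 7,8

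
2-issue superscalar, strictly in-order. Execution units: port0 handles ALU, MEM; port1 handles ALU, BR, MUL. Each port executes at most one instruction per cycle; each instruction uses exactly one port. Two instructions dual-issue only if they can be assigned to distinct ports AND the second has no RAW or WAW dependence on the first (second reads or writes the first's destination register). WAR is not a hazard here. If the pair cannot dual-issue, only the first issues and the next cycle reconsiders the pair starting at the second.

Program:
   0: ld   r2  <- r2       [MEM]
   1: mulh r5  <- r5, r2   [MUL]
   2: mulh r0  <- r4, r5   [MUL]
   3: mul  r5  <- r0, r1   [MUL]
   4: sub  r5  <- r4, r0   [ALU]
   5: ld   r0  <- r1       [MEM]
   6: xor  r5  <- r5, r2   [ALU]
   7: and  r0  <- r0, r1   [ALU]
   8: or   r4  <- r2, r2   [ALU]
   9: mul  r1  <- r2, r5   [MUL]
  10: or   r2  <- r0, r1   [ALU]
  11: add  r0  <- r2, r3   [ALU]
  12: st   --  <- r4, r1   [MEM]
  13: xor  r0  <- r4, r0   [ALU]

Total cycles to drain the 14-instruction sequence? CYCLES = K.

c0: i0 ld  RAW r2
c1: i1 mulh  no-port MUL/MUL
c2: i2 mulh  no-port MUL/MUL
c3: i3 mul  WAW r5
c4: i4,i5 sub;ld  2-wide
c5: i6,i7 xor;and  2-wide
c6: i8,i9 or;mul  2-wide
c7: i10 or  RAW r2
c8: i11,i12 add;st  2-wide
c9: i13 xor  tail

CYCLES = 10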